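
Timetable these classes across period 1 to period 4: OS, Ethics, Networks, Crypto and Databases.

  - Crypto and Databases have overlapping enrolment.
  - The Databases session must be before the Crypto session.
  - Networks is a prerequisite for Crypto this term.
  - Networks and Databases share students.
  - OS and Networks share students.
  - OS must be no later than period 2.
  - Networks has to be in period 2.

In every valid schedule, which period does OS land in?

OS's window is period 1–period 2.
Networks is fixed at period 2, and OS can't share a period with Networks.
So OS must be period 1.

period 1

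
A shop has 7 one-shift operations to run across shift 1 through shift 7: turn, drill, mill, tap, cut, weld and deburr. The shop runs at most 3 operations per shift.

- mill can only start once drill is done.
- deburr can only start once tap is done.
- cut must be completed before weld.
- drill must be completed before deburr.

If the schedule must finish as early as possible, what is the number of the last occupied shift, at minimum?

shift 3

The precedence chain requires at least 2 distinct shifts.
With at most 3 per shift and 7 operations, at least 3 shifts are needed.
3 works (last occupied shift: shift 3): for example mill=shift 2; deburr=shift 2; tap=shift 1; turn=shift 3; drill=shift 1; weld=shift 2; cut=shift 1.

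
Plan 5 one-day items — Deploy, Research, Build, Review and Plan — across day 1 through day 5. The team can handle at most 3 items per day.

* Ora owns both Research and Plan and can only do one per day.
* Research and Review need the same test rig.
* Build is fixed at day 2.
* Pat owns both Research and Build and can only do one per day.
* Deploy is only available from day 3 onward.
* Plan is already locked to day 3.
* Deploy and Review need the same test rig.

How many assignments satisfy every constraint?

Splitting on Deploy: it can be day 3 (9), day 4 (10), day 5 (10). Listing each branch's schedules as (Research, Build, Review, Plan) by day number:
Deploy=day 3: (1,2,2,3) (1,2,4,3) (1,2,5,3) (4,2,1,3) (4,2,2,3) (4,2,5,3) (5,2,1,3) (5,2,2,3) (5,2,4,3) — 9.
Deploy=day 4: (1,2,2,3) (1,2,3,3) (1,2,5,3) (4,2,1,3) (4,2,2,3) (4,2,3,3) (4,2,5,3) (5,2,1,3) (5,2,2,3) (5,2,3,3) — 10.
Deploy=day 5: (1,2,2,3) (1,2,3,3) (1,2,4,3) (4,2,1,3) (4,2,2,3) (4,2,3,3) (5,2,1,3) (5,2,2,3) (5,2,3,3) (5,2,4,3) — 10.
Summing: 9 + 10 + 10 = 29.

29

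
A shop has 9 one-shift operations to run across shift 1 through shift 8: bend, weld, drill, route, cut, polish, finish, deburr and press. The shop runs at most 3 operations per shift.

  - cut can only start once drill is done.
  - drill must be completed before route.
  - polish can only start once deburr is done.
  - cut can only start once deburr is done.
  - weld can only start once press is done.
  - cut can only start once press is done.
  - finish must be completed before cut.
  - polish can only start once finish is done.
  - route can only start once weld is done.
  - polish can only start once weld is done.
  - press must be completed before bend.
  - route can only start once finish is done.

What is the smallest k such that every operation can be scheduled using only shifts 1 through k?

3 shifts

The precedence chain requires at least 3 distinct shifts.
With at most 3 per shift and 9 operations, at least 3 shifts are needed.
3 works (last occupied shift: shift 3): for example finish -> shift 1, weld -> shift 2, drill -> shift 1, cut -> shift 3, bend -> shift 2, press -> shift 1, route -> shift 3, deburr -> shift 2, polish -> shift 3.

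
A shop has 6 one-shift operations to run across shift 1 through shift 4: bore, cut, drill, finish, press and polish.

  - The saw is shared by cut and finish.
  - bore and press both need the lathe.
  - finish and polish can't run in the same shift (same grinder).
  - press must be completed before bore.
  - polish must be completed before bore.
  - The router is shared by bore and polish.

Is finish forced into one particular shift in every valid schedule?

No

finish can be shift 1 (e.g. bore in shift 3; cut in shift 2; press in shift 1; drill in shift 1; polish in shift 2; finish in shift 1) or shift 2 (e.g. drill=shift 1, finish=shift 2, bore=shift 2, polish=shift 1, press=shift 1, cut=shift 1).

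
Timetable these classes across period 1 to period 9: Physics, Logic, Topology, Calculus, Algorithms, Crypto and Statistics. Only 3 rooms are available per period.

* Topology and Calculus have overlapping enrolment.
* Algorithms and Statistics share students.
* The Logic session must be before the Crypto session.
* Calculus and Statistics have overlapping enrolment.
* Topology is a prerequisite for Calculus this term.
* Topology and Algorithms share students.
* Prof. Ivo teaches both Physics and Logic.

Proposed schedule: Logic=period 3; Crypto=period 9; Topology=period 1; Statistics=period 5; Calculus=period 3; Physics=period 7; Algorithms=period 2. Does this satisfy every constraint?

Yes

Topology and Calculus have overlapping enrolment — holds.
Algorithms and Statistics share students — holds.
Only 3 rooms are available per period — holds.
Topology and Algorithms share students — holds.
Calculus and Statistics have overlapping enrolment — holds.
The Logic session must be before the Crypto session — holds.
Prof. Ivo teaches both Physics and Logic — holds.
Topology is a prerequisite for Calculus this term — holds.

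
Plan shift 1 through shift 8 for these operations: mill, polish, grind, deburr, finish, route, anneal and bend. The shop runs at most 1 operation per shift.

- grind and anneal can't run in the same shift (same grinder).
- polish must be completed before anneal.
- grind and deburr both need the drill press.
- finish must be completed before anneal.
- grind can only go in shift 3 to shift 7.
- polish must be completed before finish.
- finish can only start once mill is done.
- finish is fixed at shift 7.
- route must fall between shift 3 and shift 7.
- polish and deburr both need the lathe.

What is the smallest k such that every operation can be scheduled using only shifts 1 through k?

8 shifts

The precedence chain requires at least 3 distinct shifts.
With at most 1 per shift and 8 operations, at least 8 shifts are needed.
Propagating the time windows through the other constraints, anneal can't land before shift 8, so the schedule must run through at least shift 8.
8 works (last occupied shift: shift 8): for example grind=shift 3; deburr=shift 5; route=shift 4; polish=shift 1; bend=shift 6; finish=shift 7; mill=shift 2; anneal=shift 8.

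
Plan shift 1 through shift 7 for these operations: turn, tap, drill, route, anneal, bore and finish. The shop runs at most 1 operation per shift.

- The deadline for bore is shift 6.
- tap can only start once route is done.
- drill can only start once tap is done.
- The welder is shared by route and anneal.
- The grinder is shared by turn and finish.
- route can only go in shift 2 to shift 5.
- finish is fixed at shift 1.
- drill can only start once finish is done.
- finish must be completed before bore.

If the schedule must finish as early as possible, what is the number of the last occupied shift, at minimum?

The precedence chain requires at least 3 distinct shifts.
With at most 1 per shift and 7 operations, at least 7 shifts are needed.
Propagating the time windows through the other constraints, drill can't land before shift 4, so the schedule must run through at least shift 4.
7 works (last occupied shift: shift 7): for example bore in shift 3, drill in shift 5, tap in shift 4, turn in shift 6, anneal in shift 7, finish in shift 1, route in shift 2.

7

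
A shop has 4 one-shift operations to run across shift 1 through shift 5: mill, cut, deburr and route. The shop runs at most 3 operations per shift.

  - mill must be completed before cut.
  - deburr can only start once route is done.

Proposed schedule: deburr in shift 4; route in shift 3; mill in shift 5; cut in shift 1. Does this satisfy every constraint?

No — it violates: mill must be completed before cut

The shop runs at most 3 operations per shift — holds.
mill must be completed before cut — violated.
deburr can only start once route is done — holds.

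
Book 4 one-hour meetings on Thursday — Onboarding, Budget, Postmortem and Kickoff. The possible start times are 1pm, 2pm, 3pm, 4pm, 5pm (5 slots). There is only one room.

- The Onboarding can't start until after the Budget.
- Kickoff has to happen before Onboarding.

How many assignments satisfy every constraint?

Splitting on Onboarding: it can be 3pm (4), 4pm (12), 5pm (24). Listing each branch's schedules as (Budget, Postmortem, Kickoff):
Onboarding=3pm: (1pm,4pm,2pm) (1pm,5pm,2pm) (2pm,4pm,1pm) (2pm,5pm,1pm) — 4.
Onboarding=4pm: (1pm,2pm,3pm) (1pm,3pm,2pm) (1pm,5pm,2pm) (1pm,5pm,3pm) (2pm,1pm,3pm) (2pm,3pm,1pm) (2pm,5pm,1pm) (2pm,5pm,3pm) (3pm,1pm,2pm) (3pm,2pm,1pm) (3pm,5pm,1pm) (3pm,5pm,2pm) — 12.
Onboarding=5pm: (1pm,2pm,3pm) (1pm,2pm,4pm) (1pm,3pm,2pm) (1pm,3pm,4pm) (1pm,4pm,2pm) (1pm,4pm,3pm) (2pm,1pm,3pm) (2pm,1pm,4pm) (2pm,3pm,1pm) (2pm,3pm,4pm) (2pm,4pm,1pm) (2pm,4pm,3pm) (3pm,1pm,2pm) (3pm,1pm,4pm) (3pm,2pm,1pm) (3pm,2pm,4pm) (3pm,4pm,1pm) (3pm,4pm,2pm) (4pm,1pm,2pm) (4pm,1pm,3pm) (4pm,2pm,1pm) (4pm,2pm,3pm) (4pm,3pm,1pm) (4pm,3pm,2pm) — 24.
Summing: 4 + 12 + 24 = 40.

40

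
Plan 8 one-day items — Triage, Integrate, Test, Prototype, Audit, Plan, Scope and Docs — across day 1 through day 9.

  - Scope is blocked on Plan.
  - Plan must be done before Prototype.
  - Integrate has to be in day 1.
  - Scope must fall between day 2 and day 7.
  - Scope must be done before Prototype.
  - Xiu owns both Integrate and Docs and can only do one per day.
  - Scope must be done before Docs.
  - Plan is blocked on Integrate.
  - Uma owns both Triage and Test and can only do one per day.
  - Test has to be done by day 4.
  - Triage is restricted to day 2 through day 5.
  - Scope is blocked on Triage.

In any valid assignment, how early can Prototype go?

day 4

Precedence pushes Prototype to at least day 4.
Prototype at day 4 is achievable: Docs -> day 4; Test -> day 1; Integrate -> day 1; Scope -> day 3; Prototype -> day 4; Plan -> day 2; Triage -> day 2; Audit -> day 1.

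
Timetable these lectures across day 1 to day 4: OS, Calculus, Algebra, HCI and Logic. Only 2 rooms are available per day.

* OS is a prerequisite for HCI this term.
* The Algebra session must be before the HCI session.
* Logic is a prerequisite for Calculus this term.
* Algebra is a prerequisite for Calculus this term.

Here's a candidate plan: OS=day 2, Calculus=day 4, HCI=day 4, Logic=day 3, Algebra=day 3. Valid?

Yes

Algebra is a prerequisite for Calculus this term — holds.
Logic is a prerequisite for Calculus this term — holds.
The Algebra session must be before the HCI session — holds.
Only 2 rooms are available per day — holds.
OS is a prerequisite for HCI this term — holds.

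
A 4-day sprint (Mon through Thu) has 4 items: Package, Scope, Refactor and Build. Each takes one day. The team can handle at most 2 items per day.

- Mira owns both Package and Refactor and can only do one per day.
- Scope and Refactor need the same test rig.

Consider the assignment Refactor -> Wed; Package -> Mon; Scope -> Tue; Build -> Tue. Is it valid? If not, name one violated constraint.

Yes

The team can handle at most 2 items per day — holds.
Mira owns both Package and Refactor and can only do one per day — holds.
Scope and Refactor need the same test rig — holds.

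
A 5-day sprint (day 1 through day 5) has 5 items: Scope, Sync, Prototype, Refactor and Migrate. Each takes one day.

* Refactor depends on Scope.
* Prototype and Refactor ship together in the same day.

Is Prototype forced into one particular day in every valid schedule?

No

Prototype can be day 2 (e.g. Sync=day 1; Refactor=day 2; Prototype=day 2; Scope=day 1; Migrate=day 1) or day 3 (e.g. Sync=day 1, Refactor=day 3, Migrate=day 1, Scope=day 1, Prototype=day 3).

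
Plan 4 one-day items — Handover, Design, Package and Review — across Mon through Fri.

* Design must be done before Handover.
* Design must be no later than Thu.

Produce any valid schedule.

Review=Mon; Handover=Tue; Package=Mon; Design=Mon

Checking: Design(Mon) before Handover(Tue); Design=Mon in [Mon,Thu].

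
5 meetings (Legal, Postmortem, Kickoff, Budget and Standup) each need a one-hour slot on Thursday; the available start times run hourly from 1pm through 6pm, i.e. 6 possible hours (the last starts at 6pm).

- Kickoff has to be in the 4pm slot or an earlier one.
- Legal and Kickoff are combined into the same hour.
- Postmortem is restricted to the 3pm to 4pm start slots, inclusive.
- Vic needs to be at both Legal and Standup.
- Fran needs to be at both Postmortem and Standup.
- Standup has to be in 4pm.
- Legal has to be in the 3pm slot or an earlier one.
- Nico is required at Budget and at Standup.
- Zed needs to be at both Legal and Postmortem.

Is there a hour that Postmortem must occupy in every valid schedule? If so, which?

3pm

Postmortem's window is 3pm–4pm.
Standup is fixed at 4pm, and Postmortem can't share a hour with Standup.
So Postmortem must be 3pm.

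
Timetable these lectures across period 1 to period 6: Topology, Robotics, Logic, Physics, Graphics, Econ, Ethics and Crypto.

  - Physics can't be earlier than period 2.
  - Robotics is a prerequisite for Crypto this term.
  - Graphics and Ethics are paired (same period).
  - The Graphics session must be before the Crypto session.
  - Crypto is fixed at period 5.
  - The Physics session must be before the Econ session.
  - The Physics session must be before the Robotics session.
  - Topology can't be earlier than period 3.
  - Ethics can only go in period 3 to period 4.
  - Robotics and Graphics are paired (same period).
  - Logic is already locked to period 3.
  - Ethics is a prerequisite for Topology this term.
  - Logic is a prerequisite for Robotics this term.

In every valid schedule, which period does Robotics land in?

Logic is fixed at period 3 and must come before Robotics, so Robotics is at least period 4.
Crypto is fixed at period 5 and must come after Robotics, so Robotics is at most period 4.
So Robotics must be period 4.

period 4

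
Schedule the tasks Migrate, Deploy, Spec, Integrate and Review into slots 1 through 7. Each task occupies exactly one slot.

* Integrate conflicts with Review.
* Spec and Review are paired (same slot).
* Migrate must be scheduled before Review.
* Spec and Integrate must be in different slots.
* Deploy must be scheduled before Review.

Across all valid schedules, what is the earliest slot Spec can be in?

Spec must be in the same slot as Review, which can't be before 2, so Spec is at least 2.
Spec at 2 is achievable: Migrate=1, Deploy=1, Integrate=1, Review=2, Spec=2.

2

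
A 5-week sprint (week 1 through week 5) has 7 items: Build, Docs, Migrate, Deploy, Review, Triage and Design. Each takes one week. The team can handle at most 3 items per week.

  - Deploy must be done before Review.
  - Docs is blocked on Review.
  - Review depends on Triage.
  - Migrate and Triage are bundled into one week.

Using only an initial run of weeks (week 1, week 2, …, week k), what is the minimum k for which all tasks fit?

3

The precedence chain requires at least 3 distinct weeks.
With at most 3 per week and 7 tasks, at least 3 weeks are needed.
3 works (last occupied week: week 3): for example Docs in week 3, Build in week 2, Review in week 2, Migrate in week 1, Design in week 2, Triage in week 1, Deploy in week 1.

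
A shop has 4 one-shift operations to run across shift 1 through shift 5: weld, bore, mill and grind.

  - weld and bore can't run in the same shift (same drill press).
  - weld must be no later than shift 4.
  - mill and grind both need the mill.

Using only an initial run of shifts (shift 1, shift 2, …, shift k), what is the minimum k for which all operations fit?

Could 1 shift be enough, i.e. nothing placed later than shift 1? No: weld's window within 1 shift is {shift 1}; bore can't share with weld (shift 1) → nothing is left.
So 1 shift is not enough.
2 works (last occupied shift: shift 2): for example bore in shift 2; grind in shift 2; mill in shift 1; weld in shift 1.

2 shifts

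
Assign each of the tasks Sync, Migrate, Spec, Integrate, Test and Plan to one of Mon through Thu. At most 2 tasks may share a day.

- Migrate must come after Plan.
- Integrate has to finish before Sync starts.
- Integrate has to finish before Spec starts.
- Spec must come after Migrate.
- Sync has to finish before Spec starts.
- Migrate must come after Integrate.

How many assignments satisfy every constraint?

Splitting on Sync: it can be Tue (10), Wed (13). Listing each branch's schedules as (Migrate, Spec, Integrate, Test, Plan):
Sync=Tue: (Tue,Wed,Mon,Wed,Mon) (Tue,Wed,Mon,Thu,Mon) (Tue,Thu,Mon,Wed,Mon) (Tue,Thu,Mon,Thu,Mon) (Wed,Thu,Mon,Mon,Tue) (Wed,Thu,Mon,Tue,Mon) (Wed,Thu,Mon,Wed,Mon) (Wed,Thu,Mon,Wed,Tue) (Wed,Thu,Mon,Thu,Mon) (Wed,Thu,Mon,Thu,Tue) — 10.
Sync=Wed: (Tue,Thu,Mon,Tue,Mon) (Tue,Thu,Mon,Wed,Mon) (Tue,Thu,Mon,Thu,Mon) (Wed,Thu,Mon,Mon,Tue) (Wed,Thu,Mon,Tue,Mon) (Wed,Thu,Mon,Tue,Tue) (Wed,Thu,Mon,Thu,Mon) (Wed,Thu,Mon,Thu,Tue) (Wed,Thu,Tue,Mon,Mon) (Wed,Thu,Tue,Mon,Tue) (Wed,Thu,Tue,Tue,Mon) (Wed,Thu,Tue,Thu,Mon) (Wed,Thu,Tue,Thu,Tue) — 13.
Summing: 10 + 13 = 23.

23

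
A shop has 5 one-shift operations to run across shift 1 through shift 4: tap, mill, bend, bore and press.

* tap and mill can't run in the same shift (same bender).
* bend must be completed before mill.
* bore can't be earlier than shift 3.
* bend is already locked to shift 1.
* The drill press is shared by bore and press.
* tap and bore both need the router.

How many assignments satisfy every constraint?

Splitting on tap: it can be shift 1 (18), shift 2 (12), shift 3 (6), shift 4 (6). Listing each branch's schedules as (mill, bend, bore, press) by shift number:
tap=shift 1: (2,1,3,1) (2,1,3,2) (2,1,3,4) (2,1,4,1) (2,1,4,2) (2,1,4,3) (3,1,3,1) (3,1,3,2) (3,1,3,4) (3,1,4,1) (3,1,4,2) (3,1,4,3) (4,1,3,1) (4,1,3,2) (4,1,3,4) (4,1,4,1) (4,1,4,2) (4,1,4,3) — 18.
tap=shift 2: (3,1,3,1) (3,1,3,2) (3,1,3,4) (3,1,4,1) (3,1,4,2) (3,1,4,3) (4,1,3,1) (4,1,3,2) (4,1,3,4) (4,1,4,1) (4,1,4,2) (4,1,4,3) — 12.
tap=shift 3: (2,1,4,1) (2,1,4,2) (2,1,4,3) (4,1,4,1) (4,1,4,2) (4,1,4,3) — 6.
tap=shift 4: (2,1,3,1) (2,1,3,2) (2,1,3,4) (3,1,3,1) (3,1,3,2) (3,1,3,4) — 6.
Summing: 18 + 12 + 6 + 6 = 42.

42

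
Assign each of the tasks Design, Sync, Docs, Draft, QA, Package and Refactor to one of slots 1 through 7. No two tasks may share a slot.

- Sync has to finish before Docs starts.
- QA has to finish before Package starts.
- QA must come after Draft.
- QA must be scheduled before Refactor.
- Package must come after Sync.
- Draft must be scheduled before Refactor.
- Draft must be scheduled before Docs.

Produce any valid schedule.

QA=2, Package=5, Sync=3, Draft=1, Docs=4, Refactor=6, Design=7

Checking: QA(2) before Refactor(6); Draft(1) before QA(2); Draft(1) before Docs(4); Sync(3) before Package(5); QA(2) before Package(5); Sync(3) before Docs(4); Draft(1) before Refactor(6); max 1 per slot (cap 1).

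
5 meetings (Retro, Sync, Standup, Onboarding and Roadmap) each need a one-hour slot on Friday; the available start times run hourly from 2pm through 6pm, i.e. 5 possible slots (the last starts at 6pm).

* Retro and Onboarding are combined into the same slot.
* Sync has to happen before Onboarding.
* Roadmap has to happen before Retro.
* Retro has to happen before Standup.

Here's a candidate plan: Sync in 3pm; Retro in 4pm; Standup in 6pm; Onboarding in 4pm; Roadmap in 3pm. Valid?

Roadmap has to happen before Retro — holds.
Sync has to happen before Onboarding — holds.
Retro and Onboarding are combined into the same slot — holds.
Retro has to happen before Standup — holds.

Yes, all constraints hold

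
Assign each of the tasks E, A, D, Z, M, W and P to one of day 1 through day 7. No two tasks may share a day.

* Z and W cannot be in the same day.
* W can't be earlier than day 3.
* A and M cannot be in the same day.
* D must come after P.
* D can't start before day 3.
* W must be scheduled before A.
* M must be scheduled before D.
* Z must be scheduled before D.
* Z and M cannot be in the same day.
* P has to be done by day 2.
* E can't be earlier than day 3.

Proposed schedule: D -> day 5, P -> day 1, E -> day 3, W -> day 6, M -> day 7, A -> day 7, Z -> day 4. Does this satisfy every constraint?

Invalid. A and M cannot be in the same day.

Z and M cannot be in the same day — holds.
P has to be done by day 2 — holds.
D can't start before day 3 — holds.
Z must be scheduled before D — holds.
W can't be earlier than day 3 — holds.
E can't be earlier than day 3 — holds.
W must be scheduled before A — holds.
M must be scheduled before D — violated.
Z and W cannot be in the same day — holds.
D must come after P — holds.
No two tasks may share a day — violated.
A and M cannot be in the same day — violated.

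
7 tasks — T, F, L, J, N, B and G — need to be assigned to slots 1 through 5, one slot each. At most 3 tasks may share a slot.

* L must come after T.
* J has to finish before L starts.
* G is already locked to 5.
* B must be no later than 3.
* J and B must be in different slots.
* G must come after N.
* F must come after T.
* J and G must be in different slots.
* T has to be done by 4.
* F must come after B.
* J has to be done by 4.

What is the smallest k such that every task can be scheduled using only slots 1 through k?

5

The precedence chain requires at least 2 distinct slots.
With at most 3 per slot and 7 tasks, at least 3 slots are needed.
G can't be placed before 5, so the schedule must run through at least slot 5.
5 works (last occupied slot: 5): for example N -> 1, L -> 3, B -> 1, J -> 2, F -> 2, G -> 5, T -> 1.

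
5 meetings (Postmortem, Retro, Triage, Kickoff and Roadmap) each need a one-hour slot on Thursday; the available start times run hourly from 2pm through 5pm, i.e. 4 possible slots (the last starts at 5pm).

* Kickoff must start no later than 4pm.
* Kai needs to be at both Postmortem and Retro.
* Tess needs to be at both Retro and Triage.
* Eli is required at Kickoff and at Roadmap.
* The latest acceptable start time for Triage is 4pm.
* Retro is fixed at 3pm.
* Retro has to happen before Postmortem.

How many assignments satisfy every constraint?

Splitting on Postmortem: it can be 4pm (18), 5pm (18). Listing each branch's schedules as (Retro, Triage, Kickoff, Roadmap):
Postmortem=4pm: (3pm,2pm,2pm,3pm) (3pm,2pm,2pm,4pm) (3pm,2pm,2pm,5pm) (3pm,2pm,3pm,2pm) (3pm,2pm,3pm,4pm) (3pm,2pm,3pm,5pm) (3pm,2pm,4pm,2pm) (3pm,2pm,4pm,3pm) (3pm,2pm,4pm,5pm) (3pm,4pm,2pm,3pm) (3pm,4pm,2pm,4pm) (3pm,4pm,2pm,5pm) (3pm,4pm,3pm,2pm) (3pm,4pm,3pm,4pm) (3pm,4pm,3pm,5pm) (3pm,4pm,4pm,2pm) (3pm,4pm,4pm,3pm) (3pm,4pm,4pm,5pm) — 18.
Postmortem=5pm: (3pm,2pm,2pm,3pm) (3pm,2pm,2pm,4pm) (3pm,2pm,2pm,5pm) (3pm,2pm,3pm,2pm) (3pm,2pm,3pm,4pm) (3pm,2pm,3pm,5pm) (3pm,2pm,4pm,2pm) (3pm,2pm,4pm,3pm) (3pm,2pm,4pm,5pm) (3pm,4pm,2pm,3pm) (3pm,4pm,2pm,4pm) (3pm,4pm,2pm,5pm) (3pm,4pm,3pm,2pm) (3pm,4pm,3pm,4pm) (3pm,4pm,3pm,5pm) (3pm,4pm,4pm,2pm) (3pm,4pm,4pm,3pm) (3pm,4pm,4pm,5pm) — 18.
Summing: 18 + 18 = 36.

36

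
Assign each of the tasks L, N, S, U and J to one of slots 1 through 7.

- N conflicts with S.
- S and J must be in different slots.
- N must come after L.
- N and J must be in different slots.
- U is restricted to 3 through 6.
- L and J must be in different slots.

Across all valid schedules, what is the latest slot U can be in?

U is available from 3; U's own window allows nothing later than 6.
U at 6 is achievable: S in 1; J in 3; L in 1; N in 2; U in 6.

6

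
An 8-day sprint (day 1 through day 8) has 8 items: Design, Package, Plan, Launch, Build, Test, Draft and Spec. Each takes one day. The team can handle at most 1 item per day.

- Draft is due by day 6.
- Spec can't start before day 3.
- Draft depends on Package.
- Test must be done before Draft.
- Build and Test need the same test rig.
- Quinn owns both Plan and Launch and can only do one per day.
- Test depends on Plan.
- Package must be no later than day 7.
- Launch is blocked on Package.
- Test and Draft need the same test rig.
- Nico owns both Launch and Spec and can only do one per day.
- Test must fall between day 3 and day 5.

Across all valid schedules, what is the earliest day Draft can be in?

Precedence pushes Draft to at least day 4; Draft's own window allows nothing later than day 6.
Draft at day 4 is achievable: Design=day 7; Plan=day 2; Build=day 8; Spec=day 5; Package=day 1; Draft=day 4; Launch=day 6; Test=day 3.

day 4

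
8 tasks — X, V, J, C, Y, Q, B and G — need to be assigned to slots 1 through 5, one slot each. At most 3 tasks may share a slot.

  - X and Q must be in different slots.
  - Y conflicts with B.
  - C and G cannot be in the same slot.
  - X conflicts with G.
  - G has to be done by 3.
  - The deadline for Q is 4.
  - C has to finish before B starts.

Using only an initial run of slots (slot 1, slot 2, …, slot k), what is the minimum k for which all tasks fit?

The precedence chain requires at least 2 distinct slots.
With at most 3 per slot and 8 tasks, at least 3 slots are needed.
3 works (last occupied slot: 3): for example J=2; Y=3; B=2; C=1; X=1; G=3; Q=2; V=1.

3 slots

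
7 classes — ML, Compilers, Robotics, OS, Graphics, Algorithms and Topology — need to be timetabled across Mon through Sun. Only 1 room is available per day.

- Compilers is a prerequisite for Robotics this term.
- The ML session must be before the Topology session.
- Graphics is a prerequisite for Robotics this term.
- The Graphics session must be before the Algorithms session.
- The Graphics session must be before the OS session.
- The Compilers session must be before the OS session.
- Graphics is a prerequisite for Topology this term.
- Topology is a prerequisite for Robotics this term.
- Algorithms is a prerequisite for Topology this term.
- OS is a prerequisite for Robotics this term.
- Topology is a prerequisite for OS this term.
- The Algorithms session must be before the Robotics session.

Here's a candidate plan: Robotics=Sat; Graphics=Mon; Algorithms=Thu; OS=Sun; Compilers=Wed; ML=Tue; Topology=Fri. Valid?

Only 1 room is available per day — holds.
OS is a prerequisite for Robotics this term — violated.
Algorithms is a prerequisite for Topology this term — holds.
Graphics is a prerequisite for Robotics this term — holds.
The Graphics session must be before the OS session — holds.
Graphics is a prerequisite for Topology this term — holds.
Topology is a prerequisite for OS this term — holds.
Compilers is a prerequisite for Robotics this term — holds.
The Graphics session must be before the Algorithms session — holds.
The ML session must be before the Topology session — holds.
The Algorithms session must be before the Robotics session — holds.
Topology is a prerequisite for Robotics this term — holds.
The Compilers session must be before the OS session — holds.

No. OS is a prerequisite for Robotics this term is not satisfied.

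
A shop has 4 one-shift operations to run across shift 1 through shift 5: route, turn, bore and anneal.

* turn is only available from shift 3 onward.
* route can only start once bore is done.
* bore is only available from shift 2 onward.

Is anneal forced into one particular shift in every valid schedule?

No

anneal can be shift 1 (e.g. route=shift 3, anneal=shift 1, turn=shift 3, bore=shift 2) or shift 2 (e.g. anneal in shift 2, turn in shift 3, bore in shift 2, route in shift 3).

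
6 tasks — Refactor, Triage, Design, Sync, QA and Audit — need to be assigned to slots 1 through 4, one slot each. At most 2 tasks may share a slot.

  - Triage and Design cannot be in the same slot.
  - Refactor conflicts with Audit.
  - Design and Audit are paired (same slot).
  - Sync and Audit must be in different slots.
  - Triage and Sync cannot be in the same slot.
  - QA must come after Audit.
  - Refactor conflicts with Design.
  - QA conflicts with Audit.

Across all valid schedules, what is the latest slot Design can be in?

Design must be in the same slot as Audit, which can't be after 3, so Design is at most 3.
Design at 3 is achievable: Refactor in 1; Audit in 3; Sync in 2; QA in 4; Triage in 1; Design in 3.

3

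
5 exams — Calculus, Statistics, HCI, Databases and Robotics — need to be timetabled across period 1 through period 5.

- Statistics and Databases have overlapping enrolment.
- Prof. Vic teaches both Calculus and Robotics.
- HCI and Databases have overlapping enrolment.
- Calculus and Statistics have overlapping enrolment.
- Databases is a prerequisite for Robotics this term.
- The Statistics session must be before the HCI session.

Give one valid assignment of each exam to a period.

Calculus=period 2, Statistics=period 1, Databases=period 3, Robotics=period 4, HCI=period 2

Checking: Statistics(period 1) before HCI(period 2); Databases(period 3) before Robotics(period 4); HCI(period 2) != Databases(period 3); Calculus(period 2) != Robotics(period 4); Statistics(period 1) != Databases(period 3); Calculus(period 2) != Statistics(period 1).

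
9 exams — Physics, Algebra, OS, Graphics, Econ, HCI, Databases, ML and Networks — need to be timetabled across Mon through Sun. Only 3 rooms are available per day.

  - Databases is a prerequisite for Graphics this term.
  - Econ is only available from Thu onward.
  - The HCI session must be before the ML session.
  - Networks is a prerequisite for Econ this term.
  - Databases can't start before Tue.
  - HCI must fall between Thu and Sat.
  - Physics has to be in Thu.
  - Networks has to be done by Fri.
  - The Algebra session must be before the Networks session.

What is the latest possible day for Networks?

Fri

Precedence pushes Networks to at least Tue; Networks's own window allows nothing later than Fri.
Networks at Fri is achievable: HCI -> Thu, ML -> Fri, Graphics -> Wed, Databases -> Tue, Networks -> Fri, OS -> Mon, Econ -> Sat, Physics -> Thu, Algebra -> Mon.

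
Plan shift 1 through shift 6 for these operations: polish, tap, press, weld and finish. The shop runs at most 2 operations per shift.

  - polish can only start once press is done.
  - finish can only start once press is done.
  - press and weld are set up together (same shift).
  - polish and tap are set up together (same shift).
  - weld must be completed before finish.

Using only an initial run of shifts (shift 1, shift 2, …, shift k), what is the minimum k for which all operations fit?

The precedence chain requires at least 2 distinct shifts.
With at most 2 per shift and 5 operations, at least 3 shifts are needed.
3 works (last occupied shift: shift 3): for example finish=shift 2; press=shift 1; polish=shift 3; weld=shift 1; tap=shift 3.

3 shifts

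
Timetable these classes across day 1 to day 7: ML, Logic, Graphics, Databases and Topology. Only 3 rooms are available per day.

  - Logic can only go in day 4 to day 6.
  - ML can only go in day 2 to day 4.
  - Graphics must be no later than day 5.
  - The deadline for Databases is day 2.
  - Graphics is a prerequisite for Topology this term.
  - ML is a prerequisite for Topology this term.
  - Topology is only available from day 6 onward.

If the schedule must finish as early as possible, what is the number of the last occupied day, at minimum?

The precedence chain requires at least 2 distinct days.
With at most 3 per day and 5 classes, at least 2 days are needed.
Topology can't be placed before day 6, so the schedule must run through at least day 6.
6 works (last occupied day: day 6): for example Databases=day 1, Graphics=day 1, Logic=day 4, ML=day 2, Topology=day 6.

day 6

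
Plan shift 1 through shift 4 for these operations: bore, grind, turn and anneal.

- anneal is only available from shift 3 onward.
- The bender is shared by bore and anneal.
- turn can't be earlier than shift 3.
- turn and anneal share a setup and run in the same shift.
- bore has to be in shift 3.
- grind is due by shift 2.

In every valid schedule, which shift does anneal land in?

anneal's window is shift 3–shift 4.
bore is fixed at shift 3, and anneal can't share a shift with bore.
So anneal must be shift 4.

shift 4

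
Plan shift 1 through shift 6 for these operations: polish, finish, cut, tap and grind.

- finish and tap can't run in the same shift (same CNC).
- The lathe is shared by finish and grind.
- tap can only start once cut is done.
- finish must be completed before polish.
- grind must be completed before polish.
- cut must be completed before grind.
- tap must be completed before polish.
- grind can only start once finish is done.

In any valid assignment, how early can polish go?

shift 3

Precedence pushes polish to at least shift 3.
polish at shift 3 is achievable: finish in shift 1; grind in shift 2; cut in shift 1; polish in shift 3; tap in shift 2.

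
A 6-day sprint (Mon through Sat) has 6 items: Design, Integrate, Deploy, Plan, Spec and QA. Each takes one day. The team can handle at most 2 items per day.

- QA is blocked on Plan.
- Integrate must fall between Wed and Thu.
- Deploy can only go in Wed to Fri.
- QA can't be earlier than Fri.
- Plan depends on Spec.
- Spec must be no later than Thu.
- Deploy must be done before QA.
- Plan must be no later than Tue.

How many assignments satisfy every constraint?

56

Splitting on Integrate: it can be Wed (28), Thu (28). Listing each branch's schedules as (Design, Deploy, Plan, Spec, QA):
Integrate=Wed: (Mon,Wed,Tue,Mon,Fri) (Mon,Wed,Tue,Mon,Sat) (Mon,Thu,Tue,Mon,Fri) (Mon,Thu,Tue,Mon,Sat) (Mon,Fri,Tue,Mon,Sat) (Tue,Wed,Tue,Mon,Fri) (Tue,Wed,Tue,Mon,Sat) (Tue,Thu,Tue,Mon,Fri) (Tue,Thu,Tue,Mon,Sat) (Tue,Fri,Tue,Mon,Sat) (Wed,Thu,Tue,Mon,Fri) (Wed,Thu,Tue,Mon,Sat) (Wed,Fri,Tue,Mon,Sat) (Thu,Wed,Tue,Mon,Fri) (Thu,Wed,Tue,Mon,Sat) (Thu,Thu,Tue,Mon,Fri) (Thu,Thu,Tue,Mon,Sat) (Thu,Fri,Tue,Mon,Sat) (Fri,Wed,Tue,Mon,Fri) (Fri,Wed,Tue,Mon,Sat) (Fri,Thu,Tue,Mon,Fri) (Fri,Thu,Tue,Mon,Sat) (Fri,Fri,Tue,Mon,Sat) (Sat,Wed,Tue,Mon,Fri) (Sat,Wed,Tue,Mon,Sat) (Sat,Thu,Tue,Mon,Fri) (Sat,Thu,Tue,Mon,Sat) (Sat,Fri,Tue,Mon,Sat) — 28.
Integrate=Thu: (Mon,Wed,Tue,Mon,Fri) (Mon,Wed,Tue,Mon,Sat) (Mon,Thu,Tue,Mon,Fri) (Mon,Thu,Tue,Mon,Sat) (Mon,Fri,Tue,Mon,Sat) (Tue,Wed,Tue,Mon,Fri) (Tue,Wed,Tue,Mon,Sat) (Tue,Thu,Tue,Mon,Fri) (Tue,Thu,Tue,Mon,Sat) (Tue,Fri,Tue,Mon,Sat) (Wed,Wed,Tue,Mon,Fri) (Wed,Wed,Tue,Mon,Sat) (Wed,Thu,Tue,Mon,Fri) (Wed,Thu,Tue,Mon,Sat) (Wed,Fri,Tue,Mon,Sat) (Thu,Wed,Tue,Mon,Fri) (Thu,Wed,Tue,Mon,Sat) (Thu,Fri,Tue,Mon,Sat) (Fri,Wed,Tue,Mon,Fri) (Fri,Wed,Tue,Mon,Sat) (Fri,Thu,Tue,Mon,Fri) (Fri,Thu,Tue,Mon,Sat) (Fri,Fri,Tue,Mon,Sat) (Sat,Wed,Tue,Mon,Fri) (Sat,Wed,Tue,Mon,Sat) (Sat,Thu,Tue,Mon,Fri) (Sat,Thu,Tue,Mon,Sat) (Sat,Fri,Tue,Mon,Sat) — 28.
Summing: 28 + 28 = 56.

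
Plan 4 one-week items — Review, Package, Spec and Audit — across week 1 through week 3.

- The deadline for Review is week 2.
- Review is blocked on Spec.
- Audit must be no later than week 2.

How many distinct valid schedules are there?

6

Splitting on Package: it can be week 1 (2), week 2 (2), week 3 (2). Listing each branch's schedules as (Review, Spec, Audit) by week number:
Package=week 1: (2,1,1) (2,1,2) — 2.
Package=week 2: (2,1,1) (2,1,2) — 2.
Package=week 3: (2,1,1) (2,1,2) — 2.
Summing: 2 + 2 + 2 = 6.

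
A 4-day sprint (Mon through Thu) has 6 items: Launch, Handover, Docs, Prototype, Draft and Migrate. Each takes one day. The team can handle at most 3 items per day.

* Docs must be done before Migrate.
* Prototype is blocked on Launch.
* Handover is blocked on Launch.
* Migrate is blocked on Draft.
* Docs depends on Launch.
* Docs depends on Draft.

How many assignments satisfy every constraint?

44

Splitting on Launch: it can be Mon (36), Tue (8). Listing each branch's schedules as (Handover, Docs, Prototype, Draft, Migrate):
Launch=Mon: (Tue,Tue,Tue,Mon,Wed) (Tue,Tue,Tue,Mon,Thu) (Tue,Tue,Wed,Mon,Wed) (Tue,Tue,Wed,Mon,Thu) (Tue,Tue,Thu,Mon,Wed) (Tue,Tue,Thu,Mon,Thu) (Tue,Wed,Tue,Mon,Thu) (Tue,Wed,Tue,Tue,Thu) (Tue,Wed,Wed,Mon,Thu) (Tue,Wed,Wed,Tue,Thu) (Tue,Wed,Thu,Mon,Thu) (Tue,Wed,Thu,Tue,Thu) (Wed,Tue,Tue,Mon,Wed) (Wed,Tue,Tue,Mon,Thu) (Wed,Tue,Wed,Mon,Wed) (Wed,Tue,Wed,Mon,Thu) (Wed,Tue,Thu,Mon,Wed) (Wed,Tue,Thu,Mon,Thu) (Wed,Wed,Tue,Mon,Thu) (Wed,Wed,Tue,Tue,Thu) (Wed,Wed,Wed,Mon,Thu) (Wed,Wed,Wed,Tue,Thu) (Wed,Wed,Thu,Mon,Thu) (Wed,Wed,Thu,Tue,Thu) (Thu,Tue,Tue,Mon,Wed) (Thu,Tue,Tue,Mon,Thu) (Thu,Tue,Wed,Mon,Wed) (Thu,Tue,Wed,Mon,Thu) (Thu,Tue,Thu,Mon,Wed) (Thu,Tue,Thu,Mon,Thu) (Thu,Wed,Tue,Mon,Thu) (Thu,Wed,Tue,Tue,Thu) (Thu,Wed,Wed,Mon,Thu) (Thu,Wed,Wed,Tue,Thu) (Thu,Wed,Thu,Mon,Thu) (Thu,Wed,Thu,Tue,Thu) — 36.
Launch=Tue: (Wed,Wed,Wed,Mon,Thu) (Wed,Wed,Wed,Tue,Thu) (Wed,Wed,Thu,Mon,Thu) (Wed,Wed,Thu,Tue,Thu) (Thu,Wed,Wed,Mon,Thu) (Thu,Wed,Wed,Tue,Thu) (Thu,Wed,Thu,Mon,Thu) (Thu,Wed,Thu,Tue,Thu) — 8.
Summing: 36 + 8 = 44.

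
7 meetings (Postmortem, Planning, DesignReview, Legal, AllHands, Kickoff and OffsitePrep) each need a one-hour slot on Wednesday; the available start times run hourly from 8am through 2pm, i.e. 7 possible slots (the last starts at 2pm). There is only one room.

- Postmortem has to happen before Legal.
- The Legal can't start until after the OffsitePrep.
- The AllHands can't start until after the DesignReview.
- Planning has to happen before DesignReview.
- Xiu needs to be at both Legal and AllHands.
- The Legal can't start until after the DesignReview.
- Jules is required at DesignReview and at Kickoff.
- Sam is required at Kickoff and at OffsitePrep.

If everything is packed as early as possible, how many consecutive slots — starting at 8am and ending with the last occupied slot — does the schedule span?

The precedence chain requires at least 3 distinct slots.
With at most 1 per slot and 7 meetings, at least 7 slots are needed.
7 works (last occupied slot: 2pm): for example DesignReview=9am, Planning=8am, Postmortem=10am, Legal=12pm, AllHands=1pm, OffsitePrep=11am, Kickoff=2pm.

7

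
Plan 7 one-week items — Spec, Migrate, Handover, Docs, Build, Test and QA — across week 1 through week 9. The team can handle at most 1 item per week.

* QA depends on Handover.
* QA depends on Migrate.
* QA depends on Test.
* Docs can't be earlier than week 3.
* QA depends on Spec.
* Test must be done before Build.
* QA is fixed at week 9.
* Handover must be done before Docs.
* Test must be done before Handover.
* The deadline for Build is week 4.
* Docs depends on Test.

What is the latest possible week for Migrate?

week 8

Downstream work caps Migrate at week 8.
Migrate at week 8 is achievable: Handover in week 3; Spec in week 5; Test in week 1; Docs in week 4; QA in week 9; Migrate in week 8; Build in week 2.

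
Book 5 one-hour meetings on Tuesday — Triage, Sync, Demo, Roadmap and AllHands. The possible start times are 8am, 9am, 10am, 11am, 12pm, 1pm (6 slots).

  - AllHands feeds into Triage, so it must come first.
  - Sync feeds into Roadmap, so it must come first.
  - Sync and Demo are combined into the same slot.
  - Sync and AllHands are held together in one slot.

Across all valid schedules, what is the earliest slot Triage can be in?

9am

Precedence pushes Triage to at least 9am.
Triage at 9am is achievable: Roadmap -> 9am, Demo -> 8am, Sync -> 8am, AllHands -> 8am, Triage -> 9am.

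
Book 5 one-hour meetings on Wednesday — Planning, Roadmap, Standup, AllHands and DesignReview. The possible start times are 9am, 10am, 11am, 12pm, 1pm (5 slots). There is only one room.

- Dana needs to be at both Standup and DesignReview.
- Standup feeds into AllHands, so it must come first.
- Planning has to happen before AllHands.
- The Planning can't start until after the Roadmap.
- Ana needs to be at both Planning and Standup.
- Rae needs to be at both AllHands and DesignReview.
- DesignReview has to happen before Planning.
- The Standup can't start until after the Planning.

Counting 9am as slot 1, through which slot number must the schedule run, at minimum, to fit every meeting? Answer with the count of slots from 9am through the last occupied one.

5 slots

The precedence chain requires at least 4 distinct slots.
With at most 1 per slot and 5 meetings, at least 5 slots are needed.
5 works (last occupied slot: 1pm): for example AllHands in 1pm; Roadmap in 9am; DesignReview in 10am; Planning in 11am; Standup in 12pm.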